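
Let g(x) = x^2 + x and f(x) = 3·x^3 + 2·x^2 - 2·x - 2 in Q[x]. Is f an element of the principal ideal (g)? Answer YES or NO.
NO

In Q[x] the ideal (g) consists of all multiples of g, so f ∈ (g) iff g | f, i.e. iff the remainder of f on division by g is 0. Divide f by g (g is monic, so eliminate the leading term of the running remainder at each step):
  leading term 3·x^3: subtract (3·x)·g(x) = 3·x^3 + 3·x^2, leaving -x^2 - 2·x - 2
  leading term -x^2: subtract (-1)·g(x) = -x^2 - x, leaving -x - 2
The remainder r(x) = -x - 2 ≠ 0 (and deg r < deg g), so g ∤ f, i.e. f ∉ (g).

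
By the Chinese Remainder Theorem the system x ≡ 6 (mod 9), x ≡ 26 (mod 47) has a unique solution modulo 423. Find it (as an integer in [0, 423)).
The moduli 9, 47 are pairwise coprime, so by the CRT there is a unique solution mod 9·47 = 423.
Solve by successive substitution. Start with x ≡ 6 (mod 9).
  Combine with x ≡ 26 (mod 47): write x = 6 + 9·t and require 6 + 9·t ≡ 26 (mod 47), i.e. 9·t ≡ 26 − 6 ≡ 20 (mod 47). Since 9^(−1) ≡ 21 (mod 47), t ≡ 21·20 ≡ 44 (mod 47). So x ≡ 6 + 9·44 = 402 (mod 423).
Unique solution in [0, 423): x = 402.

Final answer: x ≡ 402 (mod 423); the representative in [0, 423) is 402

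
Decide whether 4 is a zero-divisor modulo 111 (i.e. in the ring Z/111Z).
NO

gcd(4, 111) = 1, so 4 is a unit in Z/111Z (it has a multiplicative inverse). A unit cannot be a zero-divisor: if 4·b ≡ 0 then multiplying both sides by 4^(−1) gives b ≡ 0. So 4 is not a zero-divisor.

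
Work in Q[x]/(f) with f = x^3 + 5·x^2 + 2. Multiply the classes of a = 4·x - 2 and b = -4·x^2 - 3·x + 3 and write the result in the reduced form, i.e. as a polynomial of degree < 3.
First multiply in Q[x] without reducing: a · b = -16·x^3 - 4·x^2 + 18·x - 6. Now divide by f(x) = x^3 + 5·x^2 + 2, eliminating the leading term at each step:
  leading term -16·x^3: subtract (-16)·f(x) = -16·x^3 - 80·x^2 - 32, leaving 76·x^2 + 18·x + 26
The degree is now < 3, so this is the remainder. Hence a · b ≡ 76·x^2 + 18·x + 26 in Q[x]/(f).

Final answer: a · b ≡ 76·x^2 + 18·x + 26 (mod f(x))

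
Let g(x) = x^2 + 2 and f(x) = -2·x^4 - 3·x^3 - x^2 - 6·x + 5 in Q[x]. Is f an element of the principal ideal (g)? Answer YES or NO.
NO

In Q[x] the ideal (g) consists of all multiples of g, so f ∈ (g) iff g | f, i.e. iff the remainder of f on division by g is 0. Divide f by g (g is monic, so eliminate the leading term of the running remainder at each step):
  leading term -2·x^4: subtract (-2·x^2)·g(x) = -2·x^4 - 4·x^2, leaving -3·x^3 + 3·x^2 - 6·x + 5
  leading term -3·x^3: subtract (-3·x)·g(x) = -3·x^3 - 6·x, leaving 3·x^2 + 5
  leading term 3·x^2: subtract (3)·g(x) = 3·x^2 + 6, leaving -1
The remainder r(x) = -1 ≠ 0 (and deg r < deg g), so g ∤ f, i.e. f ∉ (g).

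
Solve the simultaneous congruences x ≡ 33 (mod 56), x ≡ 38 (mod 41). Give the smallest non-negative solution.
x ≡ 817 (mod 2296); the representative in [0, 2296) is 817

The moduli 56, 41 are pairwise coprime, so by the CRT there is a unique solution mod 56·41 = 2296.
Solve by successive substitution. Start with x ≡ 33 (mod 56).
  Combine with x ≡ 38 (mod 41): write x = 33 + 56·t and require 33 + 56·t ≡ 38 (mod 41), i.e. 56·t ≡ 38 − 33 ≡ 5 (mod 41). Since 56^(−1) ≡ 11 (mod 41) (56 ≡ 15 (mod 41)), t ≡ 11·5 ≡ 14 (mod 41). So x ≡ 33 + 56·14 = 817 (mod 2296).
Unique solution in [0, 2296): x = 817.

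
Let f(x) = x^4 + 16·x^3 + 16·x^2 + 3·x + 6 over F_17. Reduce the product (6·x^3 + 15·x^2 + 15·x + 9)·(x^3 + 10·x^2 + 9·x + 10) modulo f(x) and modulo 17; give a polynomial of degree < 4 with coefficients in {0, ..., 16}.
a · b ≡ 9·x^3 + 11·x^2 + 5 (mod f(x))

Multiply as integer polynomials: a · b = 6·x^6 + 75·x^5 + 219·x^4 + 354·x^3 + 375·x^2 + 231·x + 90. Reducing coefficients mod 17: a · b ≡ 6·x^6 + 7·x^5 + 15·x^4 + 14·x^3 + x^2 + 10·x + 5. Now divide by f(x) = x^4 + 16·x^3 + 16·x^2 + 3·x + 6 in F_17[x], eliminating the leading term at each step:
  leading term 6·x^6: subtract (6·x^2)·f(x) = 6·x^6 + 11·x^5 + 11·x^4 + x^3 + 2·x^2, leaving 13·x^5 + 4·x^4 + 13·x^3 + 16·x^2 + 10·x + 5 (coefficients mod 17)
  leading term 13·x^5: subtract (13·x)·f(x) = 13·x^5 + 4·x^4 + 4·x^3 + 5·x^2 + 10·x, leaving 9·x^3 + 11·x^2 + 5 (coefficients mod 17)
The degree is now < 4, so this is the remainder. Hence a · b ≡ 9·x^3 + 11·x^2 + 5 in F_17[x]/(f).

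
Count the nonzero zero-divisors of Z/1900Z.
Z/1900Z has 1179 nonzero zero-divisors

In Z/1900Z each nonzero element is either a unit (gcd with 1900 is 1) or a zero-divisor (gcd > 1). The number of units is φ(1900): factorise 1900 = 2^2 · 5^2 · 19, so φ(1900) = (2^2 − 2^1) · (5^2 − 5^1) · (19 − 1) = 2 · 20 · 18 = 720. The nonzero elements number 1900 − 1 = 1899. Hence the nonzero zero-divisors number 1899 − 720 = 1179.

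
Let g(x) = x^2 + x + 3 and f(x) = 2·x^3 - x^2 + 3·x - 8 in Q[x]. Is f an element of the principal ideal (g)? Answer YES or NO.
NO

In Q[x] the ideal (g) consists of all multiples of g, so f ∈ (g) iff g | f, i.e. iff the remainder of f on division by g is 0. Divide f by g (g is monic, so eliminate the leading term of the running remainder at each step):
  leading term 2·x^3: subtract (2·x)·g(x) = 2·x^3 + 2·x^2 + 6·x, leaving -3·x^2 - 3·x - 8
  leading term -3·x^2: subtract (-3)·g(x) = -3·x^2 - 3·x - 9, leaving 1
The remainder r(x) = 1 ≠ 0 (and deg r < deg g), so g ∤ f, i.e. f ∉ (g).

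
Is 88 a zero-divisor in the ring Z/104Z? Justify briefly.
gcd(88, 104) = 8 > 1, so 88 is not a unit in Z/104Z. In Z/nZ every nonzero non-unit is a zero-divisor: explicitly, take b = 104/gcd = 13 ≠ 0 (mod 104); then 88·13 = 1144 = 11·104, i.e. 88·13 ≡ 0 (mod 104). So 88 is a zero-divisor.

Final answer: YES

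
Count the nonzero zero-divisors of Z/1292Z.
Z/1292Z has 715 nonzero zero-divisors

In Z/1292Z each nonzero element is either a unit (gcd with 1292 is 1) or a zero-divisor (gcd > 1). The number of units is φ(1292): factorise 1292 = 2^2 · 17 · 19, so φ(1292) = (2^2 − 2^1) · (17 − 1) · (19 − 1) = 2 · 16 · 18 = 576. The nonzero elements number 1292 − 1 = 1291. Hence the nonzero zero-divisors number 1291 − 576 = 715.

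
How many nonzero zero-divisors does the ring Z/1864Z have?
In Z/1864Z each nonzero element is either a unit (gcd with 1864 is 1) or a zero-divisor (gcd > 1). The number of units is φ(1864): factorise 1864 = 2^3 · 233, so φ(1864) = (2^3 − 2^2) · (233 − 1) = 4 · 232 = 928. The nonzero elements number 1864 − 1 = 1863. Hence the nonzero zero-divisors number 1863 − 928 = 935.

Final answer: Z/1864Z has 935 nonzero zero-divisors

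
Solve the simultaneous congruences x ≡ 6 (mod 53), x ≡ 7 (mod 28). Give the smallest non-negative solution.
x ≡ 483 (mod 1484); the representative in [0, 1484) is 483

The moduli 53, 28 are pairwise coprime, so by the CRT there is a unique solution mod 53·28 = 1484.
Solve by successive substitution. Start with x ≡ 6 (mod 53).
  Combine with x ≡ 7 (mod 28): write x = 6 + 53·t and require 6 + 53·t ≡ 7 (mod 28), i.e. 53·t ≡ 7 − 6 ≡ 1 (mod 28). Since 53^(−1) ≡ 9 (mod 28) (53 ≡ 25 (mod 28)), t ≡ 9·1 ≡ 9 (mod 28). So x ≡ 6 + 53·9 = 483 (mod 1484).
Unique solution in [0, 1484): x = 483.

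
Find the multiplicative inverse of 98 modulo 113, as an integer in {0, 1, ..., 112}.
Apply the extended Euclidean algorithm to (113, 98), tracking rows (r, s, t) with s·113 + t·98 = r. Each division r_prev = q·r_cur + r_new produces the new row as (previous row) − q·(current row):
  row A: (113, 1, 0)   [1·113 + 0·98 = 113]
  row B: (98, 0, 1)   [0·113 + 1·98 = 98]
  113 = 1·98 + 15   → row C = row A − 1·row B = (15, 1, −1)   [check: 1·113 − 1·98 = 15]
  98 = 6·15 + 8   → row D = row B − 6·row C = (8, −6, 7)   [check: −6·113 + 7·98 = 8]
  15 = 1·8 + 7   → row E = row C − 1·row D = (7, 7, −8)   [check: 7·113 − 8·98 = 7]
  8 = 1·7 + 1   → row F = row D − 1·row E = (1, −13, 15)   [check: −13·113 + 15·98 = 1]
  7 = 7·1 + 0   → remainder 0, stop. gcd = 1 (last nonzero row F).
The gcd is 1, so 98 is invertible mod 113. The last nonzero row gives −13·113 + 15·98 = 1, so t = 15. So 98^(−1) ≡ 15 (mod 113). Verify: 98 · 15 = 1470 ≡ 1 (mod 113). ✓

Final answer: 98^(−1) ≡ 15 (mod 113)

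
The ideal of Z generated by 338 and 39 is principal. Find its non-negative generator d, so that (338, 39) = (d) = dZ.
In the PID Z, (a, b) is generated by gcd(a, b). Compute gcd(338, 39) with the extended Euclidean algorithm, tracking rows (r, s, t) with s·338 + t·39 = r:
  row A: (338, 1, 0)   [1·338 + 0·39 = 338]
  row B: (39, 0, 1)   [0·338 + 1·39 = 39]
  338 = 8·39 + 26   → row C = row A − 8·row B = (26, 1, −8)   [check: 1·338 − 8·39 = 26]
  39 = 1·26 + 13   → row D = row B − 1·row C = (13, −1, 9)   [check: −1·338 + 9·39 = 13]
  26 = 2·13 + 0   → remainder 0, stop. gcd = 13 (last nonzero row D).
So gcd(338, 39) = 13, with Bézout identity −1·338 + 9·39 = 13. Containment (⊇): the Bézout identity exhibits 13 as an element of (338, 39), giving (13) ⊆ (338, 39). Containment (⊆): since 13 | 338 and 13 | 39 (338 = 13·26, 39 = 13·3), every Z-linear combination of 338 and 39 is divisible by 13, so (338, 39) ⊆ (13). Therefore (338, 39) = (13), d = 13.

Final answer: (338, 39) = (13); d = 13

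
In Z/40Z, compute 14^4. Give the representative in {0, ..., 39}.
Use repeated squaring. Binary(4) = 100. Walk through the bits of the exponent 4 left-to-right: at each bit after the leading one, square the running value, then multiply by 14 if the bit is 1 (always reducing mod 40):
  bit 1 = 1 (leading): start with 14.
  bit 2 = 0: square 14^2 = 196 ≡ 36 (mod 40).
  bit 3 = 0: square 36^2 = 1296 ≡ 16 (mod 40).
Final value: 14^4 ≡ 16 (mod 40).

Final answer: 16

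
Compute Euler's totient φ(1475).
φ is multiplicative, with φ(p^e) = p^e − p^(e−1). Factorise 1475 = 5^2 · 59. Then
  φ(1475) = (5^2 − 5^1) · (59 − 1) = 20 · 58 = 1160.

Final answer: φ(1475) = 1160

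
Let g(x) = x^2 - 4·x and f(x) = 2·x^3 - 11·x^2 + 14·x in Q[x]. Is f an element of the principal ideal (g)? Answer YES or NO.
In Q[x] the ideal (g) consists of all multiples of g, so f ∈ (g) iff g | f, i.e. iff the remainder of f on division by g is 0. Divide f by g (g is monic, so eliminate the leading term of the running remainder at each step):
  leading term 2·x^3: subtract (2·x)·g(x) = 2·x^3 - 8·x^2, leaving -3·x^2 + 14·x
  leading term -3·x^2: subtract (-3)·g(x) = -3·x^2 + 12·x, leaving 2·x
The remainder r(x) = 2·x ≠ 0 (and deg r < deg g), so g ∤ f, i.e. f ∉ (g).

Final answer: NO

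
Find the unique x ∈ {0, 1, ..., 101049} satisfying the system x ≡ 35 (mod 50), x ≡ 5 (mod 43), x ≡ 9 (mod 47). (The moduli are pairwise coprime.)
x ≡ 26235 (mod 101050); the representative in [0, 101050) is 26235

The moduli 50, 43, 47 are pairwise coprime, so by the CRT there is a unique solution mod 50·43·47 = 101050.
Solve by successive substitution. Start with x ≡ 35 (mod 50).
  Combine with x ≡ 5 (mod 43): write x = 35 + 50·t and require 35 + 50·t ≡ 5 (mod 43), i.e. 50·t ≡ 5 − 35 ≡ 13 (mod 43). Since 50^(−1) ≡ 37 (mod 43) (50 ≡ 7 (mod 43)), t ≡ 37·13 ≡ 8 (mod 43). So x ≡ 35 + 50·8 = 435 (mod 2150).
  Combine with x ≡ 9 (mod 47): write x = 435 + 2150·t and require 435 + 2150·t ≡ 9 (mod 47), i.e. 2150·t ≡ 9 − 435 ≡ 44 (mod 47). Since 2150^(−1) ≡ 43 (mod 47) (2150 ≡ 35 (mod 47)), t ≡ 43·44 ≡ 12 (mod 47). So x ≡ 435 + 2150·12 = 26235 (mod 101050).
Unique solution in [0, 101050): x = 26235.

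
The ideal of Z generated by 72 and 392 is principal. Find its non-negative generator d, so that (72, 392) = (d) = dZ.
(72, 392) = (8); d = 8

In the PID Z, (a, b) is generated by gcd(a, b). Compute gcd(392, 72) with the extended Euclidean algorithm, tracking rows (r, s, t) with s·392 + t·72 = r:
  row A: (392, 1, 0)   [1·392 + 0·72 = 392]
  row B: (72, 0, 1)   [0·392 + 1·72 = 72]
  392 = 5·72 + 32   → row C = row A − 5·row B = (32, 1, −5)   [check: 1·392 − 5·72 = 32]
  72 = 2·32 + 8   → row D = row B − 2·row C = (8, −2, 11)   [check: −2·392 + 11·72 = 8]
  32 = 4·8 + 0   → remainder 0, stop. gcd = 8 (last nonzero row D).
So gcd(72, 392) = 8, with Bézout identity −2·392 + 11·72 = 8. Containment (⊇): the Bézout identity exhibits 8 as an element of (72, 392), giving (8) ⊆ (72, 392). Containment (⊆): since 8 | 72 and 8 | 392 (72 = 8·9, 392 = 8·49), every Z-linear combination of 72 and 392 is divisible by 8, so (72, 392) ⊆ (8). Therefore (72, 392) = (8), d = 8.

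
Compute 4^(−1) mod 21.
Apply the extended Euclidean algorithm to (21, 4), tracking rows (r, s, t) with s·21 + t·4 = r. Each division r_prev = q·r_cur + r_new produces the new row as (previous row) − q·(current row):
  row A: (21, 1, 0)   [1·21 + 0·4 = 21]
  row B: (4, 0, 1)   [0·21 + 1·4 = 4]
  21 = 5·4 + 1   → row C = row A − 5·row B = (1, 1, −5)   [check: 1·21 − 5·4 = 1]
  4 = 4·1 + 0   → remainder 0, stop. gcd = 1 (last nonzero row C).
The gcd is 1, so 4 is invertible mod 21. The last nonzero row gives 1·21 − 5·4 = 1, so t = −5. So 4^(−1) ≡ −5 ≡ 16 (mod 21). Verify: 4 · 16 = 64 ≡ 1 (mod 21). ✓

Final answer: 4^(−1) ≡ 16 (mod 21)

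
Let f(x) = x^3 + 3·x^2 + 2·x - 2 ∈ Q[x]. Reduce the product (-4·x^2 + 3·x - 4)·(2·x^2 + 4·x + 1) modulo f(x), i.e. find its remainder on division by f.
First multiply in Q[x] without reducing: a · b = -8·x^4 - 10·x^3 - 13·x - 4. Now divide by f(x) = x^3 + 3·x^2 + 2·x - 2, eliminating the leading term at each step:
  leading term -8·x^4: subtract (-8·x)·f(x) = -8·x^4 - 24·x^3 - 16·x^2 + 16·x, leaving 14·x^3 + 16·x^2 - 29·x - 4
  leading term 14·x^3: subtract (14)·f(x) = 14·x^3 + 42·x^2 + 28·x - 28, leaving -26·x^2 - 57·x + 24
The degree is now < 3, so this is the remainder. Hence a · b ≡ -26·x^2 - 57·x + 24 in Q[x]/(f).

Final answer: a · b ≡ -26·x^2 - 57·x + 24 (mod f(x))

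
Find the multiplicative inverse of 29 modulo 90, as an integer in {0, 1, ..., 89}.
Apply the extended Euclidean algorithm to (90, 29), tracking rows (r, s, t) with s·90 + t·29 = r. Each division r_prev = q·r_cur + r_new produces the new row as (previous row) − q·(current row):
  row A: (90, 1, 0)   [1·90 + 0·29 = 90]
  row B: (29, 0, 1)   [0·90 + 1·29 = 29]
  90 = 3·29 + 3   → row C = row A − 3·row B = (3, 1, −3)   [check: 1·90 − 3·29 = 3]
  29 = 9·3 + 2   → row D = row B − 9·row C = (2, −9, 28)   [check: −9·90 + 28·29 = 2]
  3 = 1·2 + 1   → row E = row C − 1·row D = (1, 10, −31)   [check: 10·90 − 31·29 = 1]
  2 = 2·1 + 0   → remainder 0, stop. gcd = 1 (last nonzero row E).
The gcd is 1, so 29 is invertible mod 90. The last nonzero row gives 10·90 − 31·29 = 1, so t = −31. So 29^(−1) ≡ −31 ≡ 59 (mod 90). Verify: 29 · 59 = 1711 ≡ 1 (mod 90). ✓

Final answer: 29^(−1) ≡ 59 (mod 90)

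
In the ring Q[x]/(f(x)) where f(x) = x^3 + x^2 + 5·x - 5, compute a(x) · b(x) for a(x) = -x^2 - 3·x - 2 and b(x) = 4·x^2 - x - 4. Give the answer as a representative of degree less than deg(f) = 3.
a · b ≡ 26·x^2 + 29·x - 27 (mod f(x))

First multiply in Q[x] without reducing: a · b = -4·x^4 - 11·x^3 - x^2 + 14·x + 8. Now divide by f(x) = x^3 + x^2 + 5·x - 5, eliminating the leading term at each step:
  leading term -4·x^4: subtract (-4·x)·f(x) = -4·x^4 - 4·x^3 - 20·x^2 + 20·x, leaving -7·x^3 + 19·x^2 - 6·x + 8
  leading term -7·x^3: subtract (-7)·f(x) = -7·x^3 - 7·x^2 - 35·x + 35, leaving 26·x^2 + 29·x - 27
The degree is now < 3, so this is the remainder. Hence a · b ≡ 26·x^2 + 29·x - 27 in Q[x]/(f).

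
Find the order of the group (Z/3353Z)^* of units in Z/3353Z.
(Z/3353Z)^* consists of the classes a with gcd(a, 3353) = 1, so its order is φ(3353). φ is multiplicative, with φ(p^e) = p^e − p^(e−1). Factorise 3353 = 7 · 479. Then
  φ(3353) = (7 − 1) · (479 − 1) = 6 · 478 = 2868.
Thus |(Z/3353Z)^*| = 2868.

Final answer: |(Z/3353Z)^*| = 2868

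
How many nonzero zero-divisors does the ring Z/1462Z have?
In Z/1462Z each nonzero element is either a unit (gcd with 1462 is 1) or a zero-divisor (gcd > 1). The number of units is φ(1462): factorise 1462 = 2 · 17 · 43, so φ(1462) = (2 − 1) · (17 − 1) · (43 − 1) = 1 · 16 · 42 = 672. The nonzero elements number 1462 − 1 = 1461. Hence the nonzero zero-divisors number 1461 − 672 = 789.

Final answer: Z/1462Z has 789 nonzero zero-divisors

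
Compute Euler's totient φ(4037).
φ(4037) = 3660

φ is multiplicative, with φ(p^e) = p^e − p^(e−1). Factorise 4037 = 11 · 367. Then
  φ(4037) = (11 − 1) · (367 − 1) = 10 · 366 = 3660.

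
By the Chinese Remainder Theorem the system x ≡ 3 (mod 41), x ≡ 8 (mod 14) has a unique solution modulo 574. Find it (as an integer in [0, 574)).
The moduli 41, 14 are pairwise coprime, so by the CRT there is a unique solution mod 41·14 = 574.
Solve by successive substitution. Start with x ≡ 3 (mod 41).
  Combine with x ≡ 8 (mod 14): write x = 3 + 41·t and require 3 + 41·t ≡ 8 (mod 14), i.e. 41·t ≡ 8 − 3 ≡ 5 (mod 14). Since 41^(−1) ≡ 13 (mod 14) (41 ≡ 13 (mod 14)), t ≡ 13·5 ≡ 9 (mod 14). So x ≡ 3 + 41·9 = 372 (mod 574).
Unique solution in [0, 574): x = 372.

Final answer: x ≡ 372 (mod 574); the representative in [0, 574) is 372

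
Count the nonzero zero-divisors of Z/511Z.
Z/511Z has 78 nonzero zero-divisors

In Z/511Z each nonzero element is either a unit (gcd with 511 is 1) or a zero-divisor (gcd > 1). The number of units is φ(511): factorise 511 = 7 · 73, so φ(511) = (7 − 1) · (73 − 1) = 6 · 72 = 432. The nonzero elements number 511 − 1 = 510. Hence the nonzero zero-divisors number 510 − 432 = 78.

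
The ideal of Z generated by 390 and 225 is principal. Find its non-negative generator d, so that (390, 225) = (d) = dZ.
(390, 225) = (15); d = 15

In the PID Z, (a, b) is generated by gcd(a, b). Compute gcd(390, 225) with the extended Euclidean algorithm, tracking rows (r, s, t) with s·390 + t·225 = r:
  row A: (390, 1, 0)   [1·390 + 0·225 = 390]
  row B: (225, 0, 1)   [0·390 + 1·225 = 225]
  390 = 1·225 + 165   → row C = row A − 1·row B = (165, 1, −1)   [check: 1·390 − 1·225 = 165]
  225 = 1·165 + 60   → row D = row B − 1·row C = (60, −1, 2)   [check: −1·390 + 2·225 = 60]
  165 = 2·60 + 45   → row E = row C − 2·row D = (45, 3, −5)   [check: 3·390 − 5·225 = 45]
  60 = 1·45 + 15   → row F = row D − 1·row E = (15, −4, 7)   [check: −4·390 + 7·225 = 15]
  45 = 3·15 + 0   → remainder 0, stop. gcd = 15 (last nonzero row F).
So gcd(390, 225) = 15, with Bézout identity −4·390 + 7·225 = 15. Containment (⊇): the Bézout identity exhibits 15 as an element of (390, 225), giving (15) ⊆ (390, 225). Containment (⊆): since 15 | 390 and 15 | 225 (390 = 15·26, 225 = 15·15), every Z-linear combination of 390 and 225 is divisible by 15, so (390, 225) ⊆ (15). Therefore (390, 225) = (15), d = 15.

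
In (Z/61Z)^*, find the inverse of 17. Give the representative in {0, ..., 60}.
17^(−1) ≡ 18 (mod 61)

Apply the extended Euclidean algorithm to (61, 17), tracking rows (r, s, t) with s·61 + t·17 = r. Each division r_prev = q·r_cur + r_new produces the new row as (previous row) − q·(current row):
  row A: (61, 1, 0)   [1·61 + 0·17 = 61]
  row B: (17, 0, 1)   [0·61 + 1·17 = 17]
  61 = 3·17 + 10   → row C = row A − 3·row B = (10, 1, −3)   [check: 1·61 − 3·17 = 10]
  17 = 1·10 + 7   → row D = row B − 1·row C = (7, −1, 4)   [check: −1·61 + 4·17 = 7]
  10 = 1·7 + 3   → row E = row C − 1·row D = (3, 2, −7)   [check: 2·61 − 7·17 = 3]
  7 = 2·3 + 1   → row F = row D − 2·row E = (1, −5, 18)   [check: −5·61 + 18·17 = 1]
  3 = 3·1 + 0   → remainder 0, stop. gcd = 1 (last nonzero row F).
The gcd is 1, so 17 is invertible mod 61. The last nonzero row gives −5·61 + 18·17 = 1, so t = 18. So 17^(−1) ≡ 18 (mod 61). Verify: 17 · 18 = 306 ≡ 1 (mod 61). ✓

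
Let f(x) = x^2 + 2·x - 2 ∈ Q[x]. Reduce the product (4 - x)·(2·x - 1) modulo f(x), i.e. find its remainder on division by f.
a · b ≡ 13·x - 8 (mod f(x))

First multiply in Q[x] without reducing: a · b = -2·x^2 + 9·x - 4. Now divide by f(x) = x^2 + 2·x - 2, eliminating the leading term at each step:
  leading term -2·x^2: subtract (-2)·f(x) = -2·x^2 - 4·x + 4, leaving 13·x - 8
The degree is now < 2, so this is the remainder. Hence a · b ≡ 13·x - 8 in Q[x]/(f).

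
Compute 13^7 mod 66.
7

Use repeated squaring. Binary(7) = 111. Walk through the bits of the exponent 7 left-to-right: at each bit after the leading one, square the running value, then multiply by 13 if the bit is 1 (always reducing mod 66):
  bit 1 = 1 (leading): start with 13.
  bit 2 = 1: square 13^2 = 169 ≡ 37; bit is 1, so multiply 37·13 = 481 ≡ 19 (mod 66).
  bit 3 = 1: square 19^2 = 361 ≡ 31; bit is 1, so multiply 31·13 = 403 ≡ 7 (mod 66).
Final value: 13^7 ≡ 7 (mod 66).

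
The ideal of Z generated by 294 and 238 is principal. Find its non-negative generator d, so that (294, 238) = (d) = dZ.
In the PID Z, (a, b) is generated by gcd(a, b). Compute gcd(294, 238) with the extended Euclidean algorithm, tracking rows (r, s, t) with s·294 + t·238 = r:
  row A: (294, 1, 0)   [1·294 + 0·238 = 294]
  row B: (238, 0, 1)   [0·294 + 1·238 = 238]
  294 = 1·238 + 56   → row C = row A − 1·row B = (56, 1, −1)   [check: 1·294 − 1·238 = 56]
  238 = 4·56 + 14   → row D = row B − 4·row C = (14, −4, 5)   [check: −4·294 + 5·238 = 14]
  56 = 4·14 + 0   → remainder 0, stop. gcd = 14 (last nonzero row D).
So gcd(294, 238) = 14, with Bézout identity −4·294 + 5·238 = 14. Containment (⊇): the Bézout identity exhibits 14 as an element of (294, 238), giving (14) ⊆ (294, 238). Containment (⊆): since 14 | 294 and 14 | 238 (294 = 14·21, 238 = 14·17), every Z-linear combination of 294 and 238 is divisible by 14, so (294, 238) ⊆ (14). Therefore (294, 238) = (14), d = 14.

Final answer: (294, 238) = (14); d = 14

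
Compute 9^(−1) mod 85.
9^(−1) ≡ 19 (mod 85)

Apply the extended Euclidean algorithm to (85, 9), tracking rows (r, s, t) with s·85 + t·9 = r. Each division r_prev = q·r_cur + r_new produces the new row as (previous row) − q·(current row):
  row A: (85, 1, 0)   [1·85 + 0·9 = 85]
  row B: (9, 0, 1)   [0·85 + 1·9 = 9]
  85 = 9·9 + 4   → row C = row A − 9·row B = (4, 1, −9)   [check: 1·85 − 9·9 = 4]
  9 = 2·4 + 1   → row D = row B − 2·row C = (1, −2, 19)   [check: −2·85 + 19·9 = 1]
  4 = 4·1 + 0   → remainder 0, stop. gcd = 1 (last nonzero row D).
The gcd is 1, so 9 is invertible mod 85. The last nonzero row gives −2·85 + 19·9 = 1, so t = 19. So 9^(−1) ≡ 19 (mod 85). Verify: 9 · 19 = 171 ≡ 1 (mod 85). ✓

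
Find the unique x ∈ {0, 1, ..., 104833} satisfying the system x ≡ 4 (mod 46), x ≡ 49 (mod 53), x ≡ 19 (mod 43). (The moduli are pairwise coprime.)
The moduli 46, 53, 43 are pairwise coprime, so by the CRT there is a unique solution mod 46·53·43 = 104834.
Solve by successive substitution. Start with x ≡ 4 (mod 46).
  Combine with x ≡ 49 (mod 53): write x = 4 + 46·t and require 4 + 46·t ≡ 49 (mod 53), i.e. 46·t ≡ 49 − 4 ≡ 45 (mod 53). Since 46^(−1) ≡ 15 (mod 53), t ≡ 15·45 ≡ 39 (mod 53). So x ≡ 4 + 46·39 = 1798 (mod 2438).
  Combine with x ≡ 19 (mod 43): write x = 1798 + 2438·t and require 1798 + 2438·t ≡ 19 (mod 43), i.e. 2438·t ≡ 19 − 1798 ≡ 27 (mod 43). Since 2438^(−1) ≡ 33 (mod 43) (2438 ≡ 30 (mod 43)), t ≡ 33·27 ≡ 31 (mod 43). So x ≡ 1798 + 2438·31 = 77376 (mod 104834).
Unique solution in [0, 104834): x = 77376.

Final answer: x ≡ 77376 (mod 104834); the representative in [0, 104834) is 77376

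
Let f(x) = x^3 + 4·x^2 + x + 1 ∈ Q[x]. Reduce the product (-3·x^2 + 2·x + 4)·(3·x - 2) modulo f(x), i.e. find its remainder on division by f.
a · b ≡ 48·x^2 + 17·x + 1 (mod f(x))

First multiply in Q[x] without reducing: a · b = -9·x^3 + 12·x^2 + 8·x - 8. Now divide by f(x) = x^3 + 4·x^2 + x + 1, eliminating the leading term at each step:
  leading term -9·x^3: subtract (-9)·f(x) = -9·x^3 - 36·x^2 - 9·x - 9, leaving 48·x^2 + 17·x + 1
The degree is now < 3, so this is the remainder. Hence a · b ≡ 48·x^2 + 17·x + 1 in Q[x]/(f).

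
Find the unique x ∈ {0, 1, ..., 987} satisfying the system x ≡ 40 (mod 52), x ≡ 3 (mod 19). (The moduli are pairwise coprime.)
x ≡ 820 (mod 988); the representative in [0, 988) is 820

The moduli 52, 19 are pairwise coprime, so by the CRT there is a unique solution mod 52·19 = 988.
Solve by successive substitution. Start with x ≡ 40 (mod 52).
  Combine with x ≡ 3 (mod 19): write x = 40 + 52·t and require 40 + 52·t ≡ 3 (mod 19), i.e. 52·t ≡ 3 − 40 ≡ 1 (mod 19). Since 52^(−1) ≡ 15 (mod 19) (52 ≡ 14 (mod 19)), t ≡ 15·1 ≡ 15 (mod 19). So x ≡ 40 + 52·15 = 820 (mod 988).
Unique solution in [0, 988): x = 820.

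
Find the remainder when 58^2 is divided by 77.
Use repeated squaring. Binary(2) = 10. Walk through the bits of the exponent 2 left-to-right: at each bit after the leading one, square the running value, then multiply by 58 if the bit is 1 (always reducing mod 77):
  bit 1 = 1 (leading): start with 58.
  bit 2 = 0: square 58^2 = 3364 ≡ 53 (mod 77).
Final value: 58^2 ≡ 53 (mod 77).

Final answer: 53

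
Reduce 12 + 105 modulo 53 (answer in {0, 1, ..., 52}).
Reduce the summands first: 105 ≡ 52 (mod 53), so 12 + 105 ≡ 12 + 52 (mod 53). 12 + 52 = 64; 64 = 1·53 + 11, so (12 + 105) mod 53 = 11.

Final answer: 11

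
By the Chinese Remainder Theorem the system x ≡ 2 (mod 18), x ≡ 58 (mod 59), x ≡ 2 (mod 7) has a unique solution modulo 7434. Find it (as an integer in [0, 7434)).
x ≡ 884 (mod 7434); the representative in [0, 7434) is 884

The moduli 18, 59, 7 are pairwise coprime, so by the CRT there is a unique solution mod 18·59·7 = 7434.
Solve by successive substitution. Start with x ≡ 2 (mod 18).
  Combine with x ≡ 58 (mod 59): write x = 2 + 18·t and require 2 + 18·t ≡ 58 (mod 59), i.e. 18·t ≡ 58 − 2 ≡ 56 (mod 59). Since 18^(−1) ≡ 23 (mod 59), t ≡ 23·56 ≡ 49 (mod 59). So x ≡ 2 + 18·49 = 884 (mod 1062).
  Combine with x ≡ 2 (mod 7): write x = 884 + 1062·t and require 884 + 1062·t ≡ 2 (mod 7), i.e. 1062·t ≡ 2 − 884 ≡ 0 (mod 7). Since 1062^(−1) ≡ 3 (mod 7) (1062 ≡ 5 (mod 7)), t ≡ 3·0 ≡ 0 (mod 7). So x ≡ 884 + 1062·0 = 884 (mod 7434).
Unique solution in [0, 7434): x = 884.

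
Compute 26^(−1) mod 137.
26^(−1) ≡ 58 (mod 137)

Apply the extended Euclidean algorithm to (137, 26), tracking rows (r, s, t) with s·137 + t·26 = r. Each division r_prev = q·r_cur + r_new produces the new row as (previous row) − q·(current row):
  row A: (137, 1, 0)   [1·137 + 0·26 = 137]
  row B: (26, 0, 1)   [0·137 + 1·26 = 26]
  137 = 5·26 + 7   → row C = row A − 5·row B = (7, 1, −5)   [check: 1·137 − 5·26 = 7]
  26 = 3·7 + 5   → row D = row B − 3·row C = (5, −3, 16)   [check: −3·137 + 16·26 = 5]
  7 = 1·5 + 2   → row E = row C − 1·row D = (2, 4, −21)   [check: 4·137 − 21·26 = 2]
  5 = 2·2 + 1   → row F = row D − 2·row E = (1, −11, 58)   [check: −11·137 + 58·26 = 1]
  2 = 2·1 + 0   → remainder 0, stop. gcd = 1 (last nonzero row F).
The gcd is 1, so 26 is invertible mod 137. The last nonzero row gives −11·137 + 58·26 = 1, so t = 58. So 26^(−1) ≡ 58 (mod 137). Verify: 26 · 58 = 1508 ≡ 1 (mod 137). ✓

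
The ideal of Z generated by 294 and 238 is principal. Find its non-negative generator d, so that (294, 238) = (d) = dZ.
(294, 238) = (14); d = 14

In the PID Z, (a, b) is generated by gcd(a, b). Compute gcd(294, 238) with the extended Euclidean algorithm, tracking rows (r, s, t) with s·294 + t·238 = r:
  row A: (294, 1, 0)   [1·294 + 0·238 = 294]
  row B: (238, 0, 1)   [0·294 + 1·238 = 238]
  294 = 1·238 + 56   → row C = row A − 1·row B = (56, 1, −1)   [check: 1·294 − 1·238 = 56]
  238 = 4·56 + 14   → row D = row B − 4·row C = (14, −4, 5)   [check: −4·294 + 5·238 = 14]
  56 = 4·14 + 0   → remainder 0, stop. gcd = 14 (last nonzero row D).
So gcd(294, 238) = 14, with Bézout identity −4·294 + 5·238 = 14. Containment (⊇): the Bézout identity exhibits 14 as an element of (294, 238), giving (14) ⊆ (294, 238). Containment (⊆): since 14 | 294 and 14 | 238 (294 = 14·21, 238 = 14·17), every Z-linear combination of 294 and 238 is divisible by 14, so (294, 238) ⊆ (14). Therefore (294, 238) = (14), d = 14.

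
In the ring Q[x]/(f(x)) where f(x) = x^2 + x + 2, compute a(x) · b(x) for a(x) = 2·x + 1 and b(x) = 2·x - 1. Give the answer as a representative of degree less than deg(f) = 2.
First multiply in Q[x] without reducing: a · b = 4·x^2 - 1. Now divide by f(x) = x^2 + x + 2, eliminating the leading term at each step:
  leading term 4·x^2: subtract (4)·f(x) = 4·x^2 + 4·x + 8, leaving -4·x - 9
The degree is now < 2, so this is the remainder. Hence a · b ≡ -4·x - 9 in Q[x]/(f).

Final answer: a · b ≡ -4·x - 9 (mod f(x))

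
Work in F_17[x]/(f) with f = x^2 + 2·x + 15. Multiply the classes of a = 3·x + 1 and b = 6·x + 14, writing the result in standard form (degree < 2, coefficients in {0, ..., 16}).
Multiply as integer polynomials: a · b = 18·x^2 + 48·x + 14. Reducing coefficients mod 17: a · b ≡ x^2 + 14·x + 14. Now divide by f(x) = x^2 + 2·x + 15 in F_17[x], eliminating the leading term at each step:
  leading term x^2: subtract (1)·f(x) = x^2 + 2·x + 15, leaving 12·x + 16 (coefficients mod 17)
The degree is now < 2, so this is the remainder. Hence a · b ≡ 12·x + 16 in F_17[x]/(f).

Final answer: a · b ≡ 12·x + 16 (mod f(x))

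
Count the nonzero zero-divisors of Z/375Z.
Z/375Z has 174 nonzero zero-divisors

In Z/375Z each nonzero element is either a unit (gcd with 375 is 1) or a zero-divisor (gcd > 1). The number of units is φ(375): factorise 375 = 3 · 5^3, so φ(375) = (3 − 1) · (5^3 − 5^2) = 2 · 100 = 200. The nonzero elements number 375 − 1 = 374. Hence the nonzero zero-divisors number 374 − 200 = 174.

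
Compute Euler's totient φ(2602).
φ is multiplicative, with φ(p^e) = p^e − p^(e−1). Factorise 2602 = 2 · 1301. Then
  φ(2602) = (2 − 1) · (1301 − 1) = 1 · 1300 = 1300.

Final answer: φ(2602) = 1300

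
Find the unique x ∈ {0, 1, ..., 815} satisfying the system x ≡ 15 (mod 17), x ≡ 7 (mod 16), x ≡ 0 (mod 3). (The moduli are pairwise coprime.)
The moduli 17, 16, 3 are pairwise coprime, so by the CRT there is a unique solution mod 17·16·3 = 816.
Solve by successive substitution. Start with x ≡ 15 (mod 17).
  Combine with x ≡ 7 (mod 16): write x = 15 + 17·t and require 15 + 17·t ≡ 7 (mod 16), i.e. 17·t ≡ 7 − 15 ≡ 8 (mod 16). Since 17^(−1) ≡ 1 (mod 16) (17 ≡ 1 (mod 16)), t ≡ 1·8 ≡ 8 (mod 16). So x ≡ 15 + 17·8 = 151 (mod 272).
  Combine with x ≡ 0 (mod 3): write x = 151 + 272·t and require 151 + 272·t ≡ 0 (mod 3), i.e. 272·t ≡ 0 − 151 ≡ 2 (mod 3). Since 272^(−1) ≡ 2 (mod 3) (272 ≡ 2 (mod 3)), t ≡ 2·2 ≡ 1 (mod 3). So x ≡ 151 + 272·1 = 423 (mod 816).
Unique solution in [0, 816): x = 423.

Final answer: x ≡ 423 (mod 816); the representative in [0, 816) is 423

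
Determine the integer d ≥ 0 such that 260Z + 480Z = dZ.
In the PID Z, (a, b) is generated by gcd(a, b). Compute gcd(480, 260) with the extended Euclidean algorithm, tracking rows (r, s, t) with s·480 + t·260 = r:
  row A: (480, 1, 0)   [1·480 + 0·260 = 480]
  row B: (260, 0, 1)   [0·480 + 1·260 = 260]
  480 = 1·260 + 220   → row C = row A − 1·row B = (220, 1, −1)   [check: 1·480 − 1·260 = 220]
  260 = 1·220 + 40   → row D = row B − 1·row C = (40, −1, 2)   [check: −1·480 + 2·260 = 40]
  220 = 5·40 + 20   → row E = row C − 5·row D = (20, 6, −11)   [check: 6·480 − 11·260 = 20]
  40 = 2·20 + 0   → remainder 0, stop. gcd = 20 (last nonzero row E).
So gcd(260, 480) = 20, with Bézout identity 6·480 − 11·260 = 20. Containment (⊇): the Bézout identity exhibits 20 as an element of (260, 480), giving (20) ⊆ (260, 480). Containment (⊆): since 20 | 260 and 20 | 480 (260 = 20·13, 480 = 20·24), every Z-linear combination of 260 and 480 is divisible by 20, so (260, 480) ⊆ (20). Therefore (260, 480) = (20), d = 20.

Final answer: (260, 480) = (20); d = 20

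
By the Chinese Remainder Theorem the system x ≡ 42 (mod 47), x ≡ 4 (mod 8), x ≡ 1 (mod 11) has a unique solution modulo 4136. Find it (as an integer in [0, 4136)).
x ≡ 3708 (mod 4136); the representative in [0, 4136) is 3708

The moduli 47, 8, 11 are pairwise coprime, so by the CRT there is a unique solution mod 47·8·11 = 4136.
Solve by successive substitution. Start with x ≡ 42 (mod 47).
  Combine with x ≡ 4 (mod 8): write x = 42 + 47·t and require 42 + 47·t ≡ 4 (mod 8), i.e. 47·t ≡ 4 − 42 ≡ 2 (mod 8). Since 47^(−1) ≡ 7 (mod 8) (47 ≡ 7 (mod 8)), t ≡ 7·2 ≡ 6 (mod 8). So x ≡ 42 + 47·6 = 324 (mod 376).
  Combine with x ≡ 1 (mod 11): write x = 324 + 376·t and require 324 + 376·t ≡ 1 (mod 11), i.e. 376·t ≡ 1 − 324 ≡ 7 (mod 11). Since 376^(−1) ≡ 6 (mod 11) (376 ≡ 2 (mod 11)), t ≡ 6·7 ≡ 9 (mod 11). So x ≡ 324 + 376·9 = 3708 (mod 4136).
Unique solution in [0, 4136): x = 3708.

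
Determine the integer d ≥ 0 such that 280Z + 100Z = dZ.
In the PID Z, (a, b) is generated by gcd(a, b). Compute gcd(280, 100) with the extended Euclidean algorithm, tracking rows (r, s, t) with s·280 + t·100 = r:
  row A: (280, 1, 0)   [1·280 + 0·100 = 280]
  row B: (100, 0, 1)   [0·280 + 1·100 = 100]
  280 = 2·100 + 80   → row C = row A − 2·row B = (80, 1, −2)   [check: 1·280 − 2·100 = 80]
  100 = 1·80 + 20   → row D = row B − 1·row C = (20, −1, 3)   [check: −1·280 + 3·100 = 20]
  80 = 4·20 + 0   → remainder 0, stop. gcd = 20 (last nonzero row D).
So gcd(280, 100) = 20, with Bézout identity −1·280 + 3·100 = 20. Containment (⊇): the Bézout identity exhibits 20 as an element of (280, 100), giving (20) ⊆ (280, 100). Containment (⊆): since 20 | 280 and 20 | 100 (280 = 20·14, 100 = 20·5), every Z-linear combination of 280 and 100 is divisible by 20, so (280, 100) ⊆ (20). Therefore (280, 100) = (20), d = 20.

Final answer: (280, 100) = (20); d = 20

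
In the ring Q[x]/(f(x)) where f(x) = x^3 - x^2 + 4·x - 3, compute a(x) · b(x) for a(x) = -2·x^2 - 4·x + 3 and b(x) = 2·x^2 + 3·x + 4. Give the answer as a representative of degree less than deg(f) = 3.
a · b ≡ -16·x^2 + 53·x - 42 (mod f(x))

First multiply in Q[x] without reducing: a · b = -4·x^4 - 14·x^3 - 14·x^2 - 7·x + 12. Now divide by f(x) = x^3 - x^2 + 4·x - 3, eliminating the leading term at each step:
  leading term -4·x^4: subtract (-4·x)·f(x) = -4·x^4 + 4·x^3 - 16·x^2 + 12·x, leaving -18·x^3 + 2·x^2 - 19·x + 12
  leading term -18·x^3: subtract (-18)·f(x) = -18·x^3 + 18·x^2 - 72·x + 54, leaving -16·x^2 + 53·x - 42
The degree is now < 3, so this is the remainder. Hence a · b ≡ -16·x^2 + 53·x - 42 in Q[x]/(f).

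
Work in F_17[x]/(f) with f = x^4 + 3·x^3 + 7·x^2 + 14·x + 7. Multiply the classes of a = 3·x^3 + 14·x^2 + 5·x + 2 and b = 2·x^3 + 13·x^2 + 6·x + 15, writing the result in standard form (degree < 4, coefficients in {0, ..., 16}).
Multiply as integer polynomials: a · b = 6·x^6 + 67·x^5 + 210·x^4 + 198·x^3 + 266·x^2 + 87·x + 30. Reducing coefficients mod 17: a · b ≡ 6·x^6 + 16·x^5 + 6·x^4 + 11·x^3 + 11·x^2 + 2·x + 13. Now divide by f(x) = x^4 + 3·x^3 + 7·x^2 + 14·x + 7 in F_17[x], eliminating the leading term at each step:
  leading term 6·x^6: subtract (6·x^2)·f(x) = 6·x^6 + x^5 + 8·x^4 + 16·x^3 + 8·x^2, leaving 15·x^5 + 15·x^4 + 12·x^3 + 3·x^2 + 2·x + 13 (coefficients mod 17)
  leading term 15·x^5: subtract (15·x)·f(x) = 15·x^5 + 11·x^4 + 3·x^3 + 6·x^2 + 3·x, leaving 4·x^4 + 9·x^3 + 14·x^2 + 16·x + 13 (coefficients mod 17)
  leading term 4·x^4: subtract (4)·f(x) = 4·x^4 + 12·x^3 + 11·x^2 + 5·x + 11, leaving 14·x^3 + 3·x^2 + 11·x + 2 (coefficients mod 17)
The degree is now < 4, so this is the remainder. Hence a · b ≡ 14·x^3 + 3·x^2 + 11·x + 2 in F_17[x]/(f).

Final answer: a · b ≡ 14·x^3 + 3·x^2 + 11·x + 2 (mod f(x))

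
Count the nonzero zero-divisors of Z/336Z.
Z/336Z has 239 nonzero zero-divisors

In Z/336Z each nonzero element is either a unit (gcd with 336 is 1) or a zero-divisor (gcd > 1). The number of units is φ(336): factorise 336 = 2^4 · 3 · 7, so φ(336) = (2^4 − 2^3) · (3 − 1) · (7 − 1) = 8 · 2 · 6 = 96. The nonzero elements number 336 − 1 = 335. Hence the nonzero zero-divisors number 335 − 96 = 239.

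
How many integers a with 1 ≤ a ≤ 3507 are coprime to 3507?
1992

The number of a ∈ {1, ..., 3507} with gcd(a, 3507) = 1 is by definition Euler's totient φ(3507). φ is multiplicative, with φ(p^e) = p^e − p^(e−1). Factorise 3507 = 3 · 7 · 167. Then
  φ(3507) = (3 − 1) · (7 − 1) · (167 − 1) = 2 · 6 · 166 = 1992.
So there are 1992 such integers.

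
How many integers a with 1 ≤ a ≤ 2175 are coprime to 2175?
The number of a ∈ {1, ..., 2175} with gcd(a, 2175) = 1 is by definition Euler's totient φ(2175). φ is multiplicative, with φ(p^e) = p^e − p^(e−1). Factorise 2175 = 3 · 5^2 · 29. Then
  φ(2175) = (3 − 1) · (5^2 − 5^1) · (29 − 1) = 2 · 20 · 28 = 1120.
So there are 1120 such integers.

Final answer: 1120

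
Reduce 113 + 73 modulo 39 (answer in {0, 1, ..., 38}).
Reduce the summands first: 113 ≡ 35, 73 ≡ 34 (mod 39), so 113 + 73 ≡ 35 + 34 (mod 39). 35 + 34 = 69; 69 = 1·39 + 30, so (113 + 73) mod 39 = 30.

Final answer: 30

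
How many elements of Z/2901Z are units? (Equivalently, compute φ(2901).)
An element a ∈ Z/2901Z is a unit iff gcd(a, 2901) = 1, so the number of units is φ(2901). φ is multiplicative, with φ(p^e) = p^e − p^(e−1). Factorise 2901 = 3 · 967. Then
  φ(2901) = (3 − 1) · (967 − 1) = 2 · 966 = 1932.

Final answer: Z/2901Z has φ(2901) = 1932 units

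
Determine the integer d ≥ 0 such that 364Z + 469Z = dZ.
In the PID Z, (a, b) is generated by gcd(a, b). Compute gcd(469, 364) with the extended Euclidean algorithm, tracking rows (r, s, t) with s·469 + t·364 = r:
  row A: (469, 1, 0)   [1·469 + 0·364 = 469]
  row B: (364, 0, 1)   [0·469 + 1·364 = 364]
  469 = 1·364 + 105   → row C = row A − 1·row B = (105, 1, −1)   [check: 1·469 − 1·364 = 105]
  364 = 3·105 + 49   → row D = row B − 3·row C = (49, −3, 4)   [check: −3·469 + 4·364 = 49]
  105 = 2·49 + 7   → row E = row C − 2·row D = (7, 7, −9)   [check: 7·469 − 9·364 = 7]
  49 = 7·7 + 0   → remainder 0, stop. gcd = 7 (last nonzero row E).
So gcd(364, 469) = 7, with Bézout identity 7·469 − 9·364 = 7. Containment (⊇): the Bézout identity exhibits 7 as an element of (364, 469), giving (7) ⊆ (364, 469). Containment (⊆): since 7 | 364 and 7 | 469 (364 = 7·52, 469 = 7·67), every Z-linear combination of 364 and 469 is divisible by 7, so (364, 469) ⊆ (7). Therefore (364, 469) = (7), d = 7.

Final answer: (364, 469) = (7); d = 7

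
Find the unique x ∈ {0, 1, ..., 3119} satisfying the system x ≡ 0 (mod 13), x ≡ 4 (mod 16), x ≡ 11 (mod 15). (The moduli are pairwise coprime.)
The moduli 13, 16, 15 are pairwise coprime, so by the CRT there is a unique solution mod 13·16·15 = 3120.
Solve by successive substitution. Start with x ≡ 0 (mod 13).
  Combine with x ≡ 4 (mod 16): write x = 13·t and require 13·t ≡ 4 (mod 16). Since 13^(−1) ≡ 5 (mod 16), t ≡ 5·4 ≡ 4 (mod 16). So x ≡ 13·4 = 52 (mod 208).
  Combine with x ≡ 11 (mod 15): write x = 52 + 208·t and require 52 + 208·t ≡ 11 (mod 15), i.e. 208·t ≡ 11 − 52 ≡ 4 (mod 15). Since 208^(−1) ≡ 7 (mod 15) (208 ≡ 13 (mod 15)), t ≡ 7·4 ≡ 13 (mod 15). So x ≡ 52 + 208·13 = 2756 (mod 3120).
Unique solution in [0, 3120): x = 2756.

Final answer: x ≡ 2756 (mod 3120); the representative in [0, 3120) is 2756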